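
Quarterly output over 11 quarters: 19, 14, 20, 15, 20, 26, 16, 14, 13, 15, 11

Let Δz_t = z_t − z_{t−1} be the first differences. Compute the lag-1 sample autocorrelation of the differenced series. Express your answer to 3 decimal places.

-0.387

First differences Δz: -5, 6, -5, 5, 6, -10, -2, -1, 2, -4
Mean of differences = -0.8000
Numerator Σ(Δz_t−Δz̄)(Δz_{t+1}−Δz̄) = -102.8400
Denominator Σ(Δz_t−Δz̄)² = 265.6000
r_1(Δz) = -102.8400 / 265.6000 = -0.387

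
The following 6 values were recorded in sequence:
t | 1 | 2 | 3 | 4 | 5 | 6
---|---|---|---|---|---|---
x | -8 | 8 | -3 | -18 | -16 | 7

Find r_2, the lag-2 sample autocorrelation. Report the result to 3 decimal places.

-0.573

Mean x̄ = (-8 + 8 − 3 − 18 − 16 + 7)/6 = -5.0000
Σ(x_t−x̄)(x_{t+2}−x̄) = (-6.0000) + (-169.0000) + (-22.0000) + (-156.0000) = -353.0000
Denominator Σ(x_t−x̄)² = 616.0000
r_2 = -353.0000 / 616.0000 = -0.573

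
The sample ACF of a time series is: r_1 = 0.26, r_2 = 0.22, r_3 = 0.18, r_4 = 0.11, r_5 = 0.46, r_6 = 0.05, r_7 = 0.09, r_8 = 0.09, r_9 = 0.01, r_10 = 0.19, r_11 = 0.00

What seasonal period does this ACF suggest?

The largest autocorrelation is r_5 = 0.46; the remaining lags stay at or below 0.26. The elevated value at lag 1 (0.26), dropping to 0.22 at lag 2, reflects decaying short-term dependence rather than seasonality.
The dominant spike at lag 5 indicates a seasonal period of 5.

5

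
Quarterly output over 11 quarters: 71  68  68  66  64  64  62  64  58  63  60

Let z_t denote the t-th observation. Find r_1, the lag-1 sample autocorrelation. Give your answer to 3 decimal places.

0.438

Mean z̄ = (71 + 68 + 68 + 66 + 64 + 64 + 62 + 64 + 58 + 63 + 60)/11 = 64.3636
Numerator Σ_{t=1}^{10}(z_t−z̄)(z_{t+1}−z̄) = 61.5041
Denominator Σ(z_t−z̄)² = 140.5455
r_1 = 61.5041 / 140.5455 = 0.438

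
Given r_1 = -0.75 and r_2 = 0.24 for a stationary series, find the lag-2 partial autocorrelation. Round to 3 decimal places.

-0.737

φ_{22} = (r_2 − r_1²) / (1 − r_1²)
r_1² = (-0.75)² = 0.5625
Numerator = 0.24 − 0.5625 = -0.3225; denominator = 1 − 0.5625 = 0.4375
φ_{22} = -0.3225 / 0.4375 = -0.737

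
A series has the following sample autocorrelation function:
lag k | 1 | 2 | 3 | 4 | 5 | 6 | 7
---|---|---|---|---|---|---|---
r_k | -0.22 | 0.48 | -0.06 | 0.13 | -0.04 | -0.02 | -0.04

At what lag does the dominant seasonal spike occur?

2

The largest autocorrelation is r_2 = 0.48; the remaining lags stay at or below 0.13.
The dominant spike at lag 2 indicates a seasonal period of 2.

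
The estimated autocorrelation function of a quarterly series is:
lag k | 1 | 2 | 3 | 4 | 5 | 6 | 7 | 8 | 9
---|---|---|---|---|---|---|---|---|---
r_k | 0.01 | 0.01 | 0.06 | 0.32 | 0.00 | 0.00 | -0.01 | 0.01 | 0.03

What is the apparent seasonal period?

4

The largest autocorrelation is r_4 = 0.32; the remaining lags stay at or below 0.06.
The dominant spike at lag 4 indicates a seasonal period of 4.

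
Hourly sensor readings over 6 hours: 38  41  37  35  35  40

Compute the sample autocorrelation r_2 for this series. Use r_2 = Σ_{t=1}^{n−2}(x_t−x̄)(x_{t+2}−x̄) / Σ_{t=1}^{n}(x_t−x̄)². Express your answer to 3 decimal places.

-0.433

Mean x̄ = (38 + 41 + 37 + 35 + 35 + 40)/6 = 37.6667
Deviations from mean: 0.3333, 3.3333, -0.6667, -2.6667, -2.6667, 2.3333
Numerator Σ_{t=1}^{4}(x_t−x̄)(x_{t+2}−x̄) = -13.5556
Denominator Σ(x_t−x̄)² = 31.3333
r_2 = -13.5556 / 31.3333 = -0.433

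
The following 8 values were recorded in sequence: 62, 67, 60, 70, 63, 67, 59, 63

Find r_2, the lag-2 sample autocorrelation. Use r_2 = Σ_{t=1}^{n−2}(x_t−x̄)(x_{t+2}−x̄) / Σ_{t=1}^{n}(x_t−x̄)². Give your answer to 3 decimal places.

Mean x̄ = (62 + 67 + 60 + 70 + 63 + 67 + 59 + 63)/8 = 63.8750
Σ(x_t−x̄)(x_{t+2}−x̄) = (7.2656) + (19.1406) + (3.3906) + (19.1406) + (4.2656) + (-2.7344) = 50.4688
Denominator Σ(x_t−x̄)² = 100.8750
r_2 = 50.4688 / 100.8750 = 0.500

0.500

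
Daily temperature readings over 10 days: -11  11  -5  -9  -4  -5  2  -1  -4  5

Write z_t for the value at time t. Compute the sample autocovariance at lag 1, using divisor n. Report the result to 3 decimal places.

-13.891

Mean z̄ = (-11 + 11 − 5 − 9 − 4 − 5 + 2 − 1 − 4 + 5)/10 = -2.1000
Σ_{t=1}^{9}(z_t−z̄)(z_{t+1}−z̄) = -138.9100
γ_1 = -138.9100 / 10 = -13.891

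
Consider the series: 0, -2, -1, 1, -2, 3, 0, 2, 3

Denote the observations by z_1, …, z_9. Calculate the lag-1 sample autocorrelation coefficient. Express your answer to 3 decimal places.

Mean z̄ = (0 − 2 − 1 + 1 − 2 + 3 + 0 + 2 + 3)/9 = 0.4444
Numerator Σ_{t=1}^{8}(z_t−z̄)(z_{t+1}−z̄) = -1.6420
Denominator Σ(z_t−z̄)² = 30.2222
r_1 = -1.6420 / 30.2222 = -0.054

-0.054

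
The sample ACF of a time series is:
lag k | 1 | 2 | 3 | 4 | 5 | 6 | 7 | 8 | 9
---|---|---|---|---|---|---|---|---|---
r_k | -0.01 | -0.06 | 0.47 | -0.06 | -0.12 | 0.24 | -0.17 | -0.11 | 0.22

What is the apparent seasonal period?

3

The largest autocorrelation is r_3 = 0.47, with weaker echoes at lags 6 (0.24) and 9 (0.22); the remaining lags stay at or below -0.01.
The dominant spike at lag 3 indicates a seasonal period of 3.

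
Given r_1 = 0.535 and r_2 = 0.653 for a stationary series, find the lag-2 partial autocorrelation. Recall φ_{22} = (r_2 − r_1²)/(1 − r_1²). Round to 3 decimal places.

0.514

φ_{22} = (r_2 − r_1²) / (1 − r_1²)
r_1² = (0.535)² = 0.286225
Numerator = 0.653 − 0.2862 = 0.3668; denominator = 1 − 0.2862 = 0.7138
φ_{22} = 0.3668 / 0.7138 = 0.514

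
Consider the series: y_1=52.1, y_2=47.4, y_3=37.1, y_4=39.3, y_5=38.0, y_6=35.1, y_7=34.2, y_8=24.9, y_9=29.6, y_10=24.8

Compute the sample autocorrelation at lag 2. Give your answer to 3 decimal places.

Mean ȳ = (52.1 + 47.4 + 37.1 + 39.3 + 38.0 + 35.1 + 34.2 + 24.9 + 29.6 + 24.8)/10 = 36.2500
Numerator Σ_{t=1}^{8}(y_t−ȳ)(y_{t+2}−ȳ) = 198.5150
Denominator Σ(y_t−ȳ)² = 698.3050
r_2 = 198.5150 / 698.3050 = 0.284

0.284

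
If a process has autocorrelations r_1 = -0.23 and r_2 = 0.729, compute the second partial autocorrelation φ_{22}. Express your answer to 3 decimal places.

φ_{22} = (r_2 − r_1²) / (1 − r_1²)
r_1² = (-0.23)² = 0.0529
Numerator = 0.729 − 0.0529 = 0.6761; denominator = 1 − 0.0529 = 0.9471
φ_{22} = 0.6761 / 0.9471 = 0.714

0.714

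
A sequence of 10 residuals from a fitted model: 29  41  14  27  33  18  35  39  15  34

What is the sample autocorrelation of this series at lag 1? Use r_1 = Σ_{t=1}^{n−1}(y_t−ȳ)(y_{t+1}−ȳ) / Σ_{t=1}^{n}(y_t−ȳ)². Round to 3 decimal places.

Mean ȳ = (29 + 41 + 14 + 27 + 33 + 18 + 35 + 39 + 15 + 34)/10 = 28.5000
Numerator Σ_{t=1}^{9}(y_t−ȳ)(y_{t+1}−ȳ) = -423.2500
Denominator Σ(y_t−ȳ)² = 864.5000
r_1 = -423.2500 / 864.5000 = -0.490

-0.490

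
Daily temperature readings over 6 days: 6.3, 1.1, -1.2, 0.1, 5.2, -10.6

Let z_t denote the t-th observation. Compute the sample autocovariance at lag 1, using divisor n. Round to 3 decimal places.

Mean z̄ = (6.3 + 1.1 − 1.2 + 0.1 + 5.2 − 10.6)/6 = 0.1500
Σ_{t=1}^{5}(z_t−z̄)(z_{t+1}−z̄) = -49.9125
γ_1 = -49.9125 / 6 = -8.319

-8.319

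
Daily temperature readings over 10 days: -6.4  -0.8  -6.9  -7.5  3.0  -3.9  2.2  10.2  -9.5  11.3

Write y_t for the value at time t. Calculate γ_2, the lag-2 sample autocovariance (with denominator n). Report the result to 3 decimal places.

Mean ȳ = (-6.4 − 0.8 − 6.9 − 7.5 + 3.0 − 3.9 + 2.2 + 10.2 − 9.5 + 11.3)/10 = -0.8300
Σ_{t=1}^{8}(y_t−ȳ)(y_{t+2}−ȳ) = 116.1052
γ_2 = 116.1052 / 10 = 11.611

11.611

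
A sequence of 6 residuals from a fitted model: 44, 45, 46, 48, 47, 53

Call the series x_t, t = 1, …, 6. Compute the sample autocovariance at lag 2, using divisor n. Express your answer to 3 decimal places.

Mean x̄ = (44 + 45 + 46 + 48 + 47 + 53)/6 = 47.1667
Σ_{t=1}^{4}(x_t−x̄)(x_{t+2}−x̄) = 6.9444
γ_2 = 6.9444 / 6 = 1.157

1.157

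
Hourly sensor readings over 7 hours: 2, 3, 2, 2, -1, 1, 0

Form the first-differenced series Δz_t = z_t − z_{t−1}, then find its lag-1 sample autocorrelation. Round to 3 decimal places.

First differences Δz: 1, -1, 0, -3, 2, -1
Mean of differences = -0.3333
Numerator Σ(Δz_t−Δz̄)(Δz_{t+1}−Δz̄) = -9.7778
Denominator Σ(Δz_t−Δz̄)² = 15.3333
r_1(Δz) = -9.7778 / 15.3333 = -0.638

-0.638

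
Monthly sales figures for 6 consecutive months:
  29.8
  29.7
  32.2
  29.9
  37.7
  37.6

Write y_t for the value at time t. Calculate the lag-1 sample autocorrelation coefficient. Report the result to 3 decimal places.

Mean ȳ = (29.8 + 29.7 + 32.2 + 29.9 + 37.7 + 37.6)/6 = 32.8167
Deviations from mean: -3.0167, -3.1167, -0.6167, -2.9167, 4.8833, 4.7833
Σ(y_t−ȳ)(y_{t+1}−ȳ) = (9.4019) + (1.9219) + (1.7986) + (-14.2431) + (23.3586) = 22.2381
Denominator Σ(y_t−ȳ)² = 74.4283
r_1 = 22.2381 / 74.4283 = 0.299

0.299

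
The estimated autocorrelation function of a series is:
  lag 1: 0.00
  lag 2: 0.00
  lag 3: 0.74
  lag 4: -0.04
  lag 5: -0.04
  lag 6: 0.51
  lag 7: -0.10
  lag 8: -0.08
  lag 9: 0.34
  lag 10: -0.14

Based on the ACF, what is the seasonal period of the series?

The largest autocorrelation is r_3 = 0.74, with weaker echoes at lags 6 (0.51) and 9 (0.34); the remaining lags stay at or below 0.00.
The dominant spike at lag 3 indicates a seasonal period of 3.

3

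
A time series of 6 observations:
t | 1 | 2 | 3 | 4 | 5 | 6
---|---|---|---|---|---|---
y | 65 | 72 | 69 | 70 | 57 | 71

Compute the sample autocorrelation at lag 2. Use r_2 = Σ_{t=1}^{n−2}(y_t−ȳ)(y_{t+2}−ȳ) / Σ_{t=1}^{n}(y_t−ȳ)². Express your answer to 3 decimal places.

0.007

Mean ȳ = (65 + 72 + 69 + 70 + 57 + 71)/6 = 67.3333
Σ(y_t−ȳ)(y_{t+2}−ȳ) = (-3.8889) + (12.4444) + (-17.2222) + (9.7778) = 1.1111
Denominator Σ(y_t−ȳ)² = 157.3333
r_2 = 1.1111 / 157.3333 = 0.007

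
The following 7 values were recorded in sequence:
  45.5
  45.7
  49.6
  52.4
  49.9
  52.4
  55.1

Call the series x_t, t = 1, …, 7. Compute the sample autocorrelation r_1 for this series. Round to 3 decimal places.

0.417

Mean x̄ = (45.5 + 45.7 + 49.6 + 52.4 + 49.9 + 52.4 + 55.1)/7 = 50.0857
Deviations from mean: -4.5857, -4.3857, -0.4857, 2.3143, -0.1857, 2.3143, 5.0143
Σ(x_t−x̄)(x_{t+1}−x̄) = (20.1116) + (2.1302) + (-1.1241) + (-0.4298) + (-0.4298) + (11.6045) = 31.8627
Denominator Σ(x_t−x̄)² = 76.3886
r_1 = 31.8627 / 76.3886 = 0.417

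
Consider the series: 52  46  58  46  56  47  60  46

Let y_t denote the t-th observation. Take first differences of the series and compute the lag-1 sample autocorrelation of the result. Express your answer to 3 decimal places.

First differences Δy: -6, 12, -12, 10, -9, 13, -14
Mean of differences = -0.8571
Numerator Σ(Δy_t−Δȳ)(Δy_{t+1}−Δȳ) = -713.7347
Denominator Σ(Δy_t−Δȳ)² = 864.8571
r_1(Δy) = -713.7347 / 864.8571 = -0.825

-0.825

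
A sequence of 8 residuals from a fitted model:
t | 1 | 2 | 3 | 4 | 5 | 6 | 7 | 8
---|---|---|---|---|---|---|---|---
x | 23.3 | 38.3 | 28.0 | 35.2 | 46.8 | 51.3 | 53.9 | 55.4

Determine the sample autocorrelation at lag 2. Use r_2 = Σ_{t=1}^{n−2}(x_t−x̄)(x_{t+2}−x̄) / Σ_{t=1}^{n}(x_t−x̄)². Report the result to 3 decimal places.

Mean x̄ = (23.3 + 38.3 + 28.0 + 35.2 + 46.8 + 51.3 + 53.9 + 55.4)/8 = 41.5250
Deviations from mean: -18.2250, -3.2250, -13.5250, -6.3250, 5.2750, 9.7750, 12.3750, 13.8750
Numerator Σ_{t=1}^{6}(x_t−x̄)(x_{t+2}−x̄) = 334.6263
Denominator Σ(x_t−x̄)² = 1034.5150
r_2 = 334.6263 / 1034.5150 = 0.323

0.323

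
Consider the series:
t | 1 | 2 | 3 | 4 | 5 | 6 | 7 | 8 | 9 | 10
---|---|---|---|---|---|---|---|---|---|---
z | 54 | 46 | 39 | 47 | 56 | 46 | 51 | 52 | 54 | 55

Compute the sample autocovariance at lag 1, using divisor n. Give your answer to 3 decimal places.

4.500

Mean z̄ = (54 + 46 + 39 + 47 + 56 + 46 + 51 + 52 + 54 + 55)/10 = 50.0000
Σ_{t=1}^{9}(z_t−z̄)(z_{t+1}−z̄) = 45.0000
γ_1 = 45.0000 / 10 = 4.500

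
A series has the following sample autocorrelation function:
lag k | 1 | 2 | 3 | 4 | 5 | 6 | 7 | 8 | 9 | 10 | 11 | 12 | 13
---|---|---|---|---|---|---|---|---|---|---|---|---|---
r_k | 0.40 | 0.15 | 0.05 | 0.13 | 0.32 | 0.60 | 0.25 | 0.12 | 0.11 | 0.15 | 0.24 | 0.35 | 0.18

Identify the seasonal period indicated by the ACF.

The largest autocorrelation is r_6 = 0.60; the remaining lags stay at or below 0.40. The elevated value at lag 1 (0.40), dropping to 0.15 at lag 2, reflects decaying short-term dependence rather than seasonality.
The dominant spike at lag 6 indicates a seasonal period of 6.

6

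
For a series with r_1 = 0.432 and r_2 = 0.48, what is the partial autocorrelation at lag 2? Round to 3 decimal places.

0.361

φ_{22} = (r_2 − r_1²) / (1 − r_1²)
r_1² = (0.432)² = 0.186624
Numerator = 0.48 − 0.1866 = 0.2934; denominator = 1 − 0.1866 = 0.8134
φ_{22} = 0.2934 / 0.8134 = 0.361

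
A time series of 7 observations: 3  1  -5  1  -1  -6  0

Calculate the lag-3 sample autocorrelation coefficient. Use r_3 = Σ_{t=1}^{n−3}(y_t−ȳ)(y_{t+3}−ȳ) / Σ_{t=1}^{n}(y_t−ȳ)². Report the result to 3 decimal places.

0.455

Mean ȳ = (3 + 1 − 5 + 1 − 1 − 6 + 0)/7 = -1.0000
Deviations from mean: 4.0000, 2.0000, -4.0000, 2.0000, 0.0000, -5.0000, 1.0000
Numerator Σ_{t=1}^{4}(y_t−ȳ)(y_{t+3}−ȳ) = 30.0000
Denominator Σ(y_t−ȳ)² = 66.0000
r_3 = 30.0000 / 66.0000 = 0.455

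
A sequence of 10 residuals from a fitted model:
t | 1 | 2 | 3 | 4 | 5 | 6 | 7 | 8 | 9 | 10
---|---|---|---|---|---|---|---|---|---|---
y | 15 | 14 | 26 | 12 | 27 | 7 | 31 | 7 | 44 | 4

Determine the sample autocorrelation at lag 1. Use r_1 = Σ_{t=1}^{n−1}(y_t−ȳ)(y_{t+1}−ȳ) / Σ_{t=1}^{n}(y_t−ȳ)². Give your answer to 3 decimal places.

Mean ȳ = (15 + 14 + 26 + 12 + 27 + 7 + 31 + 7 + 44 + 4)/10 = 18.7000
Numerator Σ_{t=1}^{9}(y_t−ȳ)(y_{t+1}−ȳ) = -1174.2900
Denominator Σ(y_t−ȳ)² = 1484.1000
r_1 = -1174.2900 / 1484.1000 = -0.791

-0.791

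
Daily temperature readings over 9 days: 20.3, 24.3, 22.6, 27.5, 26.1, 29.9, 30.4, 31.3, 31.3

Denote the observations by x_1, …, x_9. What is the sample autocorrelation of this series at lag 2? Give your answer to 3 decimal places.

0.444

Mean x̄ = (20.3 + 24.3 + 22.6 + 27.5 + 26.1 + 29.9 + 30.4 + 31.3 + 31.3)/9 = 27.0778
Σ(x_t−x̄)(x_{t+2}−x̄) = (30.3494) + (-1.1728) + (4.3783) + (1.1916) + (-3.2484) + (11.9160) + (14.0272) = 57.4412
Denominator Σ(x_t−x̄)² = 129.4956
r_2 = 57.4412 / 129.4956 = 0.444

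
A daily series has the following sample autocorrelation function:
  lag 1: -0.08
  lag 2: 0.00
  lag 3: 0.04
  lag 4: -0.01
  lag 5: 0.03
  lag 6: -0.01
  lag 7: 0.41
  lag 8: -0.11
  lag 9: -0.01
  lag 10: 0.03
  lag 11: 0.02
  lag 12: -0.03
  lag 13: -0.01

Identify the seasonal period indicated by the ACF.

The largest autocorrelation is r_7 = 0.41; the remaining lags stay at or below 0.04.
The dominant spike at lag 7 indicates a seasonal period of 7.

7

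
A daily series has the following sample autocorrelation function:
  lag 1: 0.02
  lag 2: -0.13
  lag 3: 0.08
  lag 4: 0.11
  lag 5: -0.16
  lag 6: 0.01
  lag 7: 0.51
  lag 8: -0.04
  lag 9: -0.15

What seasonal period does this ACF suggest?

The largest autocorrelation is r_7 = 0.51; the remaining lags stay at or below 0.11.
The dominant spike at lag 7 indicates a seasonal period of 7.

7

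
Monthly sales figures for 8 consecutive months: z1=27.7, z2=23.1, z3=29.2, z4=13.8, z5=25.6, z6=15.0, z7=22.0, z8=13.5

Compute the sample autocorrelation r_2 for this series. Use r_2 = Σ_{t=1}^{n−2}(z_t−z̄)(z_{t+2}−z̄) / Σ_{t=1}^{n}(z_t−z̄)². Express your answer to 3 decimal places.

0.603

Mean z̄ = (27.7 + 23.1 + 29.2 + 13.8 + 25.6 + 15.0 + 22.0 + 13.5)/8 = 21.2375
Σ(z_t−z̄)(z_{t+2}−z̄) = (51.4577) + (-13.8523) + (34.7364) + (46.3914) + (3.3264) + (48.2627) = 170.3222
Denominator Σ(z_t−z̄)² = 282.3388
r_2 = 170.3222 / 282.3388 = 0.603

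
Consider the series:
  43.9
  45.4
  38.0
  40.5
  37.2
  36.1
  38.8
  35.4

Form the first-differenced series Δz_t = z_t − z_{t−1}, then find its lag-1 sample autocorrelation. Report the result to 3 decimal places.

-0.666

First differences Δz: 1.5, -7.4, 2.5, -3.3, -1.1, 2.7, -3.4
Mean of differences = -1.2143
Numerator Σ(Δz_t−Δz̄)(Δz_{t+1}−Δz̄) = -55.8588
Denominator Σ(Δz_t−Δz̄)² = 83.8886
r_1(Δz) = -55.8588 / 83.8886 = -0.666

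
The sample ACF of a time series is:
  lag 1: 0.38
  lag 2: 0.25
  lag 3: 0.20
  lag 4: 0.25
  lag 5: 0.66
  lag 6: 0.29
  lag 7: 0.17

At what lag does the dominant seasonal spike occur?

The largest autocorrelation is r_5 = 0.66; the remaining lags stay at or below 0.38. The elevated value at lag 1 (0.38), dropping to 0.25 at lag 2, reflects decaying short-term dependence rather than seasonality.
The dominant spike at lag 5 indicates a seasonal period of 5.

5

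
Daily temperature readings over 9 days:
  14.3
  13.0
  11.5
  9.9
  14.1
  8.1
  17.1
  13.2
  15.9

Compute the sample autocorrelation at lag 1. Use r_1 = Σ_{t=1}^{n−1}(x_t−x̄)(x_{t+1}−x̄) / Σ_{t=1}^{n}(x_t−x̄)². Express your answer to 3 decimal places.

Mean x̄ = (14.3 + 13.0 + 11.5 + 9.9 + 14.1 + 8.1 + 17.1 + 13.2 + 15.9)/9 = 13.0111
Numerator Σ_{t=1}^{8}(x_t−x̄)(x_{t+1}−x̄) = -22.7946
Denominator Σ(x_t−x̄)² = 64.0289
r_1 = -22.7946 / 64.0289 = -0.356

-0.356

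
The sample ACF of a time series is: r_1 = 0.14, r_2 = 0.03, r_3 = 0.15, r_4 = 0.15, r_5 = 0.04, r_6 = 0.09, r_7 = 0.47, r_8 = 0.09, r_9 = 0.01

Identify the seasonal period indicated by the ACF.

The largest autocorrelation is r_7 = 0.47; the remaining lags stay at or below 0.15.
The dominant spike at lag 7 indicates a seasonal period of 7.

7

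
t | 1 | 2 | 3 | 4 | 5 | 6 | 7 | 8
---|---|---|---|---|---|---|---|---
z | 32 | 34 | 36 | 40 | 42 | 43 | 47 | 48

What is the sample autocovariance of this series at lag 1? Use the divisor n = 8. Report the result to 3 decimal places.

19.305

Mean z̄ = (32 + 34 + 36 + 40 + 42 + 43 + 47 + 48)/8 = 40.2500
Deviations: -8.2500, -6.2500, -4.2500, -0.2500, 1.7500, 2.7500, 6.7500, 7.7500
Σ_{t=1}^{7}(z_t−z̄)(z_{t+1}−z̄) = 154.4375
γ_1 = 154.4375 / 8 = 19.305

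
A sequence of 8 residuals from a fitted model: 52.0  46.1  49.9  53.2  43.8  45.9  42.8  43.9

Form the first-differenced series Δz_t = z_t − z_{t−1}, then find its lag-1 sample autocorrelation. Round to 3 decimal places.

First differences Δz: -5.9, 3.8, 3.3, -9.4, 2.1, -3.1, 1.1
Mean of differences = -1.1571
Numerator Σ(Δz_t−Δz̄)(Δz_{t+1}−Δz̄) = -75.7176
Denominator Σ(Δz_t−Δz̄)² = 154.3571
r_1(Δz) = -75.7176 / 154.3571 = -0.491

-0.491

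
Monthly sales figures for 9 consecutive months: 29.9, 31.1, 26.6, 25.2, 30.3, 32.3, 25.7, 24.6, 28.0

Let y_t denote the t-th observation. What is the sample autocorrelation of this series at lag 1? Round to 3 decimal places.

Mean ȳ = (29.9 + 31.1 + 26.6 + 25.2 + 30.3 + 32.3 + 25.7 + 24.6 + 28.0)/9 = 28.1889
Numerator Σ_{t=1}^{8}(y_t−ȳ)(y_{t+1}−ȳ) = 6.8521
Denominator Σ(y_t−ȳ)² = 63.3289
r_1 = 6.8521 / 63.3289 = 0.108

0.108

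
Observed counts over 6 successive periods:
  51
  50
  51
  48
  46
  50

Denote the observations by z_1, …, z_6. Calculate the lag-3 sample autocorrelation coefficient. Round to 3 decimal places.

Mean z̄ = (51 + 50 + 51 + 48 + 46 + 50)/6 = 49.3333
Numerator Σ_{t=1}^{3}(z_t−z̄)(z_{t+3}−z̄) = -3.3333
Denominator Σ(z_t−z̄)² = 19.3333
r_3 = -3.3333 / 19.3333 = -0.172

-0.172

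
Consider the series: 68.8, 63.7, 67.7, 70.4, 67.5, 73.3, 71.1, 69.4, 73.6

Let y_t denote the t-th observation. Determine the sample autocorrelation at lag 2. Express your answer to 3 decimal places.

0.079

Mean ȳ = (68.8 + 63.7 + 67.7 + 70.4 + 67.5 + 73.3 + 71.1 + 69.4 + 73.6)/9 = 69.5000
Σ(y_t−ȳ)(y_{t+2}−ȳ) = (1.2600) + (-5.2200) + (3.6000) + (3.4200) + (-3.2000) + (-0.3800) + (6.5600) = 6.0400
Denominator Σ(y_t−ȳ)² = 76.0000
r_2 = 6.0400 / 76.0000 = 0.079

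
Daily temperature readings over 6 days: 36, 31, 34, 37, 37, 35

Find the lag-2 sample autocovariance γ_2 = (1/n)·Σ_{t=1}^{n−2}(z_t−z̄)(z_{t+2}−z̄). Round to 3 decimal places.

-1.833

Mean z̄ = (36 + 31 + 34 + 37 + 37 + 35)/6 = 35.0000
Deviations: 1.0000, -4.0000, -1.0000, 2.0000, 2.0000, 0.0000
Σ_{t=1}^{4}(z_t−z̄)(z_{t+2}−z̄) = -11.0000
γ_2 = -11.0000 / 6 = -1.833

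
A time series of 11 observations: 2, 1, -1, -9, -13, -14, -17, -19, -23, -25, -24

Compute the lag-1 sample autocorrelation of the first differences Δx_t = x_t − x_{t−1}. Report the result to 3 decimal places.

0.050

First differences Δx: -1, -2, -8, -4, -1, -3, -2, -4, -2, 1
Mean of differences = -2.6000
Numerator Σ(Δx_t−Δx̄)(Δx_{t+1}−Δx̄) = 2.6400
Denominator Σ(Δx_t−Δx̄)² = 52.4000
r_1(Δx) = 2.6400 / 52.4000 = 0.050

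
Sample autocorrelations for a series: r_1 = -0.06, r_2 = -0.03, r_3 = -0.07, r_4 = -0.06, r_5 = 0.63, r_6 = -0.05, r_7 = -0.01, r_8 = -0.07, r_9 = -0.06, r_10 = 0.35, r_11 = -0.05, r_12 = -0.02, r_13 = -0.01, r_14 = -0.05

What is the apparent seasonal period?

The largest autocorrelation is r_5 = 0.63, with a weaker echo at lag 10 (0.35); the remaining lags stay at or below -0.01.
The dominant spike at lag 5 indicates a seasonal period of 5.

5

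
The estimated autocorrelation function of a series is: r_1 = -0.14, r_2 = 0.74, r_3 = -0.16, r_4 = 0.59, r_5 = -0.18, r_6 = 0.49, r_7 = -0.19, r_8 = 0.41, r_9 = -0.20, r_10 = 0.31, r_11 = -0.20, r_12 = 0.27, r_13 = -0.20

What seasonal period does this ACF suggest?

2

The largest autocorrelation is r_2 = 0.74, with weaker echoes at lags 4 (0.59), 6 (0.49), 8 (0.41), 10 (0.31) and 12 (0.27); the remaining lags stay at or below -0.14.
The dominant spike at lag 2 indicates a seasonal period of 2.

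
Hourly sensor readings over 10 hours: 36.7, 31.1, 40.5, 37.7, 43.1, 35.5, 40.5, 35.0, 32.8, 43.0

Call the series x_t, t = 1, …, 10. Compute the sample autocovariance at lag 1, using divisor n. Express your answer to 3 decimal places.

Mean x̄ = (36.7 + 31.1 + 40.5 + 37.7 + 43.1 + 35.5 + 40.5 + 35.0 + 32.8 + 43.0)/10 = 37.5900
Σ_{t=1}^{9}(x_t−x̄)(x_{t+1}−x̄) = -50.8261
γ_1 = -50.8261 / 10 = -5.083

-5.083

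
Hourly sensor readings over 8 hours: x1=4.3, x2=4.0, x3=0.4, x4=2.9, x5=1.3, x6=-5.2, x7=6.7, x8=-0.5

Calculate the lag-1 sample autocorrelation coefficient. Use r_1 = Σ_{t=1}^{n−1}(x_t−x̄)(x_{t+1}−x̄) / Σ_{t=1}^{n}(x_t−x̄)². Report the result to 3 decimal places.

Mean x̄ = (4.3 + 4.0 + 0.4 + 2.9 + 1.3 − 5.2 + 6.7 − 0.5)/8 = 1.7375
Σ(x_t−x̄)(x_{t+1}−x̄) = (5.7977) + (-3.0261) + (-1.5548) + (-0.5086) + (3.0352) + (-34.4273) + (-11.1036) = -41.7877
Denominator Σ(x_t−x̄)² = 92.7788
r_1 = -41.7877 / 92.7788 = -0.450

-0.450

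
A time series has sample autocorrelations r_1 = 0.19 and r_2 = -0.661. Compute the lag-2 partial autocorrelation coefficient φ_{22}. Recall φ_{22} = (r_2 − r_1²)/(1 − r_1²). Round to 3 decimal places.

φ_{22} = (r_2 − r_1²) / (1 − r_1²)
r_1² = (0.19)² = 0.0361
Numerator = -0.661 − 0.0361 = -0.6971; denominator = 1 − 0.0361 = 0.9639
φ_{22} = -0.6971 / 0.9639 = -0.723

-0.723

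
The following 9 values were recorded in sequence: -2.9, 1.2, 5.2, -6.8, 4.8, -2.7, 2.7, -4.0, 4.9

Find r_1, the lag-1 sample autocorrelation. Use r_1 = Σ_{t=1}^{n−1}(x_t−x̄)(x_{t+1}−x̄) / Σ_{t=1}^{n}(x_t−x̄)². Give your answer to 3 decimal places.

Mean x̄ = (-2.9 + 1.2 + 5.2 − 6.8 + 4.8 − 2.7 + 2.7 − 4.0 + 4.9)/9 = 0.2667
Numerator Σ_{t=1}^{8}(x_t−x̄)(x_{t+1}−x̄) = -116.0678
Denominator Σ(x_t−x̄)² = 160.1200
r_1 = -116.0678 / 160.1200 = -0.725

-0.725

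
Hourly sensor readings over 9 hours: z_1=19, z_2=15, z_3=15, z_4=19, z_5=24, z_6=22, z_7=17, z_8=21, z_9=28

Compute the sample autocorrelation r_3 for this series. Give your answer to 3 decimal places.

-0.041

Mean z̄ = (19 + 15 + 15 + 19 + 24 + 22 + 17 + 21 + 28)/9 = 20.0000
Σ(z_t−z̄)(z_{t+3}−z̄) = (1.0000) + (-20.0000) + (-10.0000) + (3.0000) + (4.0000) + (16.0000) = -6.0000
Denominator Σ(z_t−z̄)² = 146.0000
r_3 = -6.0000 / 146.0000 = -0.041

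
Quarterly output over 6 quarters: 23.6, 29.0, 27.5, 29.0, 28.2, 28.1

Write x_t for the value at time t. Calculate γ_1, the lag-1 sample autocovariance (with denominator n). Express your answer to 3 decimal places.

Mean x̄ = (23.6 + 29.0 + 27.5 + 29.0 + 28.2 + 28.1)/6 = 27.5667
Σ_{t=1}^{5}(x_t−x̄)(x_{t+1}−x̄) = -4.6311
γ_1 = -4.6311 / 6 = -0.772

-0.772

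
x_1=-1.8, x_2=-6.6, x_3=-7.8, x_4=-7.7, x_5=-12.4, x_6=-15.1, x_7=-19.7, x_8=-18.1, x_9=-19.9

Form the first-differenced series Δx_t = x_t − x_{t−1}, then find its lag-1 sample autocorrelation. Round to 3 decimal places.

First differences Δx: -4.8, -1.2, 0.1, -4.7, -2.7, -4.6, 1.6, -1.8
Mean of differences = -2.2625
Numerator Σ(Δx_t−Δx̄)(Δx_{t+1}−Δx̄) = -11.0977
Denominator Σ(Δx_t−Δx̄)² = 39.8788
r_1(Δx) = -11.0977 / 39.8788 = -0.278

-0.278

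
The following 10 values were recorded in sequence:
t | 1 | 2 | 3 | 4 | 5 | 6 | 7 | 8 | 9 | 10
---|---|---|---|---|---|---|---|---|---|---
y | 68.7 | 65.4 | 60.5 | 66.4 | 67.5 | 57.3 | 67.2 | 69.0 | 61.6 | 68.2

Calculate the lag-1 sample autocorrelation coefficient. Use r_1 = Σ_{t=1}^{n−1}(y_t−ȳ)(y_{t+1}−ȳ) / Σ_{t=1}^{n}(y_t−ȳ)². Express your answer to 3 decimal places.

Mean ȳ = (68.7 + 65.4 + 60.5 + 66.4 + 67.5 + 57.3 + 67.2 + 69.0 + 61.6 + 68.2)/10 = 65.1800
Numerator Σ_{t=1}^{9}(y_t−ȳ)(y_{t+1}−ȳ) = -54.1044
Denominator Σ(y_t−ȳ)² = 143.9160
r_1 = -54.1044 / 143.9160 = -0.376

-0.376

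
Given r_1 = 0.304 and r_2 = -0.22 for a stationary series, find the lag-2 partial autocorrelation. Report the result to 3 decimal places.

-0.344

φ_{22} = (r_2 − r_1²) / (1 − r_1²)
r_1² = (0.304)² = 0.092416
Numerator = -0.22 − 0.0924 = -0.3124; denominator = 1 − 0.0924 = 0.9076
φ_{22} = -0.3124 / 0.9076 = -0.344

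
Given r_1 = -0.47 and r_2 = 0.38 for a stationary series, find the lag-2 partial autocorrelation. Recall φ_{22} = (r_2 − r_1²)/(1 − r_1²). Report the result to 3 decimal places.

φ_{22} = (r_2 − r_1²) / (1 − r_1²)
r_1² = (-0.47)² = 0.2209
Numerator = 0.38 − 0.2209 = 0.1591; denominator = 1 − 0.2209 = 0.7791
φ_{22} = 0.1591 / 0.7791 = 0.204

0.204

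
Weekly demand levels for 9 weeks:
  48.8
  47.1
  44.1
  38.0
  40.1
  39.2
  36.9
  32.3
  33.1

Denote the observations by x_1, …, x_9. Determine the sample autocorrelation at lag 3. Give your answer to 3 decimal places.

-0.035

Mean x̄ = (48.8 + 47.1 + 44.1 + 38.0 + 40.1 + 39.2 + 36.9 + 32.3 + 33.1)/9 = 39.9556
Numerator Σ_{t=1}^{6}(x_t−x̄)(x_{t+3}−x̄) = -9.3459
Denominator Σ(x_t−x̄)² = 265.8022
r_3 = -9.3459 / 265.8022 = -0.035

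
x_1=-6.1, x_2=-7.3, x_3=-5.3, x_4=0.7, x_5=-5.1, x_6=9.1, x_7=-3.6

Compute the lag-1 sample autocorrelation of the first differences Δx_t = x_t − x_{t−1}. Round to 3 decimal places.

First differences Δx: -1.2, 2.0, 6.0, -5.8, 14.2, -12.7
Mean of differences = 0.4167
Numerator Σ(Δx_t−Δx̄)(Δx_{t+1}−Δx̄) = -294.9069
Denominator Σ(Δx_t−Δx̄)² = 436.9683
r_1(Δx) = -294.9069 / 436.9683 = -0.675

-0.675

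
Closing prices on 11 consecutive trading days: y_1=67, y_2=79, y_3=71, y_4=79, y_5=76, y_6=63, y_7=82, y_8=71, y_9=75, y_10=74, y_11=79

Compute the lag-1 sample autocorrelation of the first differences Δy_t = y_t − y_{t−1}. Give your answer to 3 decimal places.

First differences Δy: 12, -8, 8, -3, -13, 19, -11, 4, -1, 5
Mean of differences = 1.2000
Numerator Σ(Δy_t−Δȳ)(Δy_{t+1}−Δȳ) = -649.4400
Denominator Σ(Δy_t−Δȳ)² = 959.6000
r_1(Δy) = -649.4400 / 959.6000 = -0.677

-0.677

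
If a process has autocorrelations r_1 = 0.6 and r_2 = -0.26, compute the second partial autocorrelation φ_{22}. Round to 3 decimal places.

-0.969

φ_{22} = (r_2 − r_1²) / (1 − r_1²)
r_1² = (0.6)² = 0.36
Numerator = -0.26 − 0.3600 = -0.6200; denominator = 1 − 0.3600 = 0.6400
φ_{22} = -0.6200 / 0.6400 = -0.969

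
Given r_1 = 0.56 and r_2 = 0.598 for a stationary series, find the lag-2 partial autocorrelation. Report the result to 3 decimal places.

0.414

φ_{22} = (r_2 − r_1²) / (1 − r_1²)
r_1² = (0.56)² = 0.3136
Numerator = 0.598 − 0.3136 = 0.2844; denominator = 1 − 0.3136 = 0.6864
φ_{22} = 0.2844 / 0.6864 = 0.414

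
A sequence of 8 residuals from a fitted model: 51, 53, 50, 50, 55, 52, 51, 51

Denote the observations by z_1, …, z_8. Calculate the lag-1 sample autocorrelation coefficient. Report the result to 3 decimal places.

Mean z̄ = (51 + 53 + 50 + 50 + 55 + 52 + 51 + 51)/8 = 51.6250
Numerator Σ_{t=1}^{7}(z_t−z̄)(z_{t+1}−z̄) = -4.5156
Denominator Σ(z_t−z̄)² = 19.8750
r_1 = -4.5156 / 19.8750 = -0.227

-0.227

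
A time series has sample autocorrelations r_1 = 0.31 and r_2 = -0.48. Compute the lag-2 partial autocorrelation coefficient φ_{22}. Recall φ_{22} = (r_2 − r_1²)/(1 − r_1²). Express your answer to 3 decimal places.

-0.637

φ_{22} = (r_2 − r_1²) / (1 − r_1²)
r_1² = (0.31)² = 0.0961
Numerator = -0.48 − 0.0961 = -0.5761; denominator = 1 − 0.0961 = 0.9039
φ_{22} = -0.5761 / 0.9039 = -0.637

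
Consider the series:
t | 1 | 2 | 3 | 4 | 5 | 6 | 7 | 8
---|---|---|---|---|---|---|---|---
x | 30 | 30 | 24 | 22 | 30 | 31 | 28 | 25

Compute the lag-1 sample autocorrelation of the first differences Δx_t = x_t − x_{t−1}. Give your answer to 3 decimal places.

First differences Δx: 0, -6, -2, 8, 1, -3, -3
Mean of differences = -0.7143
Numerator Σ(Δx_t−Δx̄)(Δx_{t+1}−Δx̄) = 8.0612
Denominator Σ(Δx_t−Δx̄)² = 119.4286
r_1(Δx) = 8.0612 / 119.4286 = 0.067

0.067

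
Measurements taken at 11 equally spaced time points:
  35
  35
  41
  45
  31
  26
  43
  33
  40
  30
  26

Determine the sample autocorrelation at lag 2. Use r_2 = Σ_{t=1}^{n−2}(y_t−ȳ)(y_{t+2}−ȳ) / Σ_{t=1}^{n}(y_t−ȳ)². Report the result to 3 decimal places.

-0.285

Mean ȳ = (35 + 35 + 41 + 45 + 31 + 26 + 43 + 33 + 40 + 30 + 26)/11 = 35.0000
Numerator Σ_{t=1}^{9}(y_t−ȳ)(y_{t+2}−ȳ) = -123.0000
Denominator Σ(y_t−ȳ)² = 432.0000
r_2 = -123.0000 / 432.0000 = -0.285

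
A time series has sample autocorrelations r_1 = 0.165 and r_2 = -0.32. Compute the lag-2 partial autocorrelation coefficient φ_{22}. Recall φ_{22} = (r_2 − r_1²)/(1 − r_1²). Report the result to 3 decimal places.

φ_{22} = (r_2 − r_1²) / (1 − r_1²)
r_1² = (0.165)² = 0.027225
Numerator = -0.32 − 0.0272 = -0.3472; denominator = 1 − 0.0272 = 0.9728
φ_{22} = -0.3472 / 0.9728 = -0.357

-0.357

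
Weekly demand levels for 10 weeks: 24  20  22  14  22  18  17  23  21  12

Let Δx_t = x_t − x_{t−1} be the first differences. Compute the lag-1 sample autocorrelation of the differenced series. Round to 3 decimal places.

First differences Δx: -4, 2, -8, 8, -4, -1, 6, -2, -9
Mean of differences = -1.3333
Numerator Σ(Δx_t−Δx̄)(Δx_{t+1}−Δx̄) = -116.4444
Denominator Σ(Δx_t−Δx̄)² = 270.0000
r_1(Δx) = -116.4444 / 270.0000 = -0.431

-0.431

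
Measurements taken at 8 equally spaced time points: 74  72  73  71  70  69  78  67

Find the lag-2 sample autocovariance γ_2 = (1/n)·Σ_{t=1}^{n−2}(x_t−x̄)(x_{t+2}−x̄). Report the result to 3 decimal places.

0.578

Mean x̄ = (74 + 72 + 73 + 71 + 70 + 69 + 78 + 67)/8 = 71.7500
Deviations: 2.2500, 0.2500, 1.2500, -0.7500, -1.7500, -2.7500, 6.2500, -4.7500
Σ_{t=1}^{6}(x_t−x̄)(x_{t+2}−x̄) = 4.6250
γ_2 = 4.6250 / 8 = 0.578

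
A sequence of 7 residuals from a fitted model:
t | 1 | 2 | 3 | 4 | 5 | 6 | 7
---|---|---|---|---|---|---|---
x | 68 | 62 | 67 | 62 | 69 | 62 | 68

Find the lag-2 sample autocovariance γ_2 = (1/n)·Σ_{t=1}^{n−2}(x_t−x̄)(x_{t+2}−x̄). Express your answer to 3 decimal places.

6.050

Mean x̄ = (68 + 62 + 67 + 62 + 69 + 62 + 68)/7 = 65.4286
Deviations: 2.5714, -3.4286, 1.5714, -3.4286, 3.5714, -3.4286, 2.5714
Σ_{t=1}^{5}(x_t−x̄)(x_{t+2}−x̄) = 42.3469
γ_2 = 42.3469 / 7 = 6.050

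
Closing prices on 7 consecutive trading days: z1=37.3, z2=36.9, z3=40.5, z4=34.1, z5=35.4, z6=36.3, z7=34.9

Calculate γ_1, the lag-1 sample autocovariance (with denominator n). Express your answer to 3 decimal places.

-0.641

Mean z̄ = (37.3 + 36.9 + 40.5 + 34.1 + 35.4 + 36.3 + 34.9)/7 = 36.4857
Deviations: 0.8143, 0.4143, 4.0143, -2.3857, -1.0857, -0.1857, -1.5857
Σ_{t=1}^{6}(z_t−z̄)(z_{t+1}−z̄) = -4.4902
γ_1 = -4.4902 / 7 = -0.641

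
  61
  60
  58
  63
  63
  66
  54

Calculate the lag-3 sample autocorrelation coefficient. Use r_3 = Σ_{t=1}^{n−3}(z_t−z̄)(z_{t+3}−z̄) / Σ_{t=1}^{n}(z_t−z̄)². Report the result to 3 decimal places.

Mean z̄ = (61 + 60 + 58 + 63 + 63 + 66 + 54)/7 = 60.7143
Σ(z_t−z̄)(z_{t+3}−z̄) = (0.6531) + (-1.6327) + (-14.3469) + (-15.3469) = -30.6735
Denominator Σ(z_t−z̄)² = 91.4286
r_3 = -30.6735 / 91.4286 = -0.335

-0.335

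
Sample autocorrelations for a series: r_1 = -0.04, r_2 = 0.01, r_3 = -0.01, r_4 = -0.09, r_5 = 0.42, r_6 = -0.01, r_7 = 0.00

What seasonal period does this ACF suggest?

The largest autocorrelation is r_5 = 0.42; the remaining lags stay at or below 0.01.
The dominant spike at lag 5 indicates a seasonal period of 5.

5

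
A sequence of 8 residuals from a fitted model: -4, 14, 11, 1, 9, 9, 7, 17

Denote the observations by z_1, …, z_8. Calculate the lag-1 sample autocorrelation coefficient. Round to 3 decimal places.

Mean z̄ = (-4 + 14 + 11 + 1 + 9 + 9 + 7 + 17)/8 = 8.0000
Deviations from mean: -12.0000, 6.0000, 3.0000, -7.0000, 1.0000, 1.0000, -1.0000, 9.0000
Σ(z_t−z̄)(z_{t+1}−z̄) = (-72.0000) + (18.0000) + (-21.0000) + (-7.0000) + (1.0000) + (-1.0000) + (-9.0000) = -91.0000
Denominator Σ(z_t−z̄)² = 322.0000
r_1 = -91.0000 / 322.0000 = -0.283

-0.283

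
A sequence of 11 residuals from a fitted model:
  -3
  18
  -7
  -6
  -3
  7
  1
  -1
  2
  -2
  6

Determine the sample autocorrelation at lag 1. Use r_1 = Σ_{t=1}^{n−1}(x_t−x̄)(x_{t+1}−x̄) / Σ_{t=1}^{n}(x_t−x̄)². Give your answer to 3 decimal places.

-0.322

Mean x̄ = (-3 + 18 − 7 − 6 − 3 + 7 + 1 − 1 + 2 − 2 + 6)/11 = 1.0909
Numerator Σ_{t=1}^{10}(x_t−x̄)(x_{t+1}−x̄) = -164.0083
Denominator Σ(x_t−x̄)² = 508.9091
r_1 = -164.0083 / 508.9091 = -0.322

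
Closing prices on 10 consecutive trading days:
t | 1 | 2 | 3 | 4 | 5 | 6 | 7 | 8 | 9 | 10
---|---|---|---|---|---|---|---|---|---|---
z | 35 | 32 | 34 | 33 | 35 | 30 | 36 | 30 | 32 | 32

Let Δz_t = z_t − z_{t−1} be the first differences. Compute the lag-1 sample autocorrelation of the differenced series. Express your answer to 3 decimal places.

-0.831

First differences Δz: -3, 2, -1, 2, -5, 6, -6, 2, 0
Mean of differences = -0.3333
Numerator Σ(Δz_t−Δz̄)(Δz_{t+1}−Δz̄) = -98.1111
Denominator Σ(Δz_t−Δz̄)² = 118.0000
r_1(Δz) = -98.1111 / 118.0000 = -0.831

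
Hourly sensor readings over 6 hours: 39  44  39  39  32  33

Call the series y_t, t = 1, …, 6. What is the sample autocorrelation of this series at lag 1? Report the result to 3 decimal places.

0.378

Mean ȳ = (39 + 44 + 39 + 39 + 32 + 33)/6 = 37.6667
Deviations from mean: 1.3333, 6.3333, 1.3333, 1.3333, -5.6667, -4.6667
Numerator Σ_{t=1}^{5}(y_t−ȳ)(y_{t+1}−ȳ) = 37.5556
Denominator Σ(y_t−ȳ)² = 99.3333
r_1 = 37.5556 / 99.3333 = 0.378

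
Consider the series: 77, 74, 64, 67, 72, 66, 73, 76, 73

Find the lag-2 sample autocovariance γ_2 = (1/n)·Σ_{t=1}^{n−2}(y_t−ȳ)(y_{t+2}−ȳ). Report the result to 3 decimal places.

-6.210

Mean ȳ = (77 + 74 + 64 + 67 + 72 + 66 + 73 + 76 + 73)/9 = 71.3333
Σ_{t=1}^{7}(y_t−ȳ)(y_{t+2}−ȳ) = -55.8889
γ_2 = -55.8889 / 9 = -6.210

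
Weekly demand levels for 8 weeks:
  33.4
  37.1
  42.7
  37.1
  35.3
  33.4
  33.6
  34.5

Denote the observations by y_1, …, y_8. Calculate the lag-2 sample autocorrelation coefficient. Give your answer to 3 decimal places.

Mean ȳ = (33.4 + 37.1 + 42.7 + 37.1 + 35.3 + 33.4 + 33.6 + 34.5)/8 = 35.8875
Deviations from mean: -2.4875, 1.2125, 6.8125, 1.2125, -0.5875, -2.4875, -2.2875, -1.3875
Numerator Σ_{t=1}^{6}(y_t−ȳ)(y_{t+2}−ȳ) = -17.6991
Denominator Σ(y_t−ȳ)² = 69.2288
r_2 = -17.6991 / 69.2288 = -0.256

-0.256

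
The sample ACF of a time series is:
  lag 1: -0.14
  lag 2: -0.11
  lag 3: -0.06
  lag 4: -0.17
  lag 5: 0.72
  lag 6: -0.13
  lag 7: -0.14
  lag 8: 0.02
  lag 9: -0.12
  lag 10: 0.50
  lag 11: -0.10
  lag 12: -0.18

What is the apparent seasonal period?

The largest autocorrelation is r_5 = 0.72, with a weaker echo at lag 10 (0.50); the remaining lags stay at or below 0.02.
The dominant spike at lag 5 indicates a seasonal period of 5.

5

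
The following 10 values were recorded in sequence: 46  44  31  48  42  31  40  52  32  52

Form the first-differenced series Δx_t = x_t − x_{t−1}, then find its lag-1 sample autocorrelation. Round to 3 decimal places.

-0.521

First differences Δx: -2, -13, 17, -6, -11, 9, 12, -20, 20
Mean of differences = 0.6667
Numerator Σ(Δx_t−Δx̄)(Δx_{t+1}−Δx̄) = -854.4444
Denominator Σ(Δx_t−Δx̄)² = 1640.0000
r_1(Δx) = -854.4444 / 1640.0000 = -0.521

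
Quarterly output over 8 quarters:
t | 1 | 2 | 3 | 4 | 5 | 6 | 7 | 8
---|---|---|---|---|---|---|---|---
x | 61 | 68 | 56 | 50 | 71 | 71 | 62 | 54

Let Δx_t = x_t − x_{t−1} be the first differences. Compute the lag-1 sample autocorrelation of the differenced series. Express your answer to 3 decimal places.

-0.090

First differences Δx: 7, -12, -6, 21, 0, -9, -8
Mean of differences = -1.0000
Numerator Σ(Δx_t−Δx̄)(Δx_{t+1}−Δx̄) = -73.0000
Denominator Σ(Δx_t−Δx̄)² = 808.0000
r_1(Δx) = -73.0000 / 808.0000 = -0.090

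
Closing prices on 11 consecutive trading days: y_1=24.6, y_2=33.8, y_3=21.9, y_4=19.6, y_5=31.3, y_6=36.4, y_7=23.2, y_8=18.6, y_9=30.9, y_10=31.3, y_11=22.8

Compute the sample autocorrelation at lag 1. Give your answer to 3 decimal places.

-0.111

Mean ȳ = (24.6 + 33.8 + 21.9 + 19.6 + 31.3 + 36.4 + 23.2 + 18.6 + 30.9 + 31.3 + 22.8)/11 = 26.7636
Numerator Σ_{t=1}^{10}(y_t−ȳ)(y_{t+1}−ȳ) = -41.6204
Denominator Σ(y_t−ȳ)² = 375.3455
r_1 = -41.6204 / 375.3455 = -0.111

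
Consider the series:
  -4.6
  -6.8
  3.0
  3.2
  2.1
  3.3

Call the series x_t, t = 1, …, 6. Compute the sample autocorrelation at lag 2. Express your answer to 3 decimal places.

Mean x̄ = (-4.6 − 6.8 + 3.0 + 3.2 + 2.1 + 3.3)/6 = 0.0333
Deviations from mean: -4.6333, -6.8333, 2.9667, 3.1667, 2.0667, 3.2667
Σ(x_t−x̄)(x_{t+2}−x̄) = (-13.7456) + (-21.6389) + (6.1311) + (10.3444) = -18.9089
Denominator Σ(x_t−x̄)² = 101.9333
r_2 = -18.9089 / 101.9333 = -0.186

-0.186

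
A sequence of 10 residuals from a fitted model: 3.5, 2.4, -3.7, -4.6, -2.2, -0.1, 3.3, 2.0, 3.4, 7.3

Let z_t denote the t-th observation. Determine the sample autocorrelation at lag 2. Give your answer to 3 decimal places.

Mean z̄ = (3.5 + 2.4 − 3.7 − 4.6 − 2.2 − 0.1 + 3.3 + 2.0 + 3.4 + 7.3)/10 = 1.1300
Numerator Σ_{t=1}^{8}(z_t−z̄)(z_{t+2}−z̄) = 6.4052
Denominator Σ(z_t−z̄)² = 124.6810
r_2 = 6.4052 / 124.6810 = 0.051

0.051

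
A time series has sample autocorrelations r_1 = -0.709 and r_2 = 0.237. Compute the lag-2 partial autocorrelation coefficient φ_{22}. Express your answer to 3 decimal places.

φ_{22} = (r_2 − r_1²) / (1 − r_1²)
r_1² = (-0.709)² = 0.502681
Numerator = 0.237 − 0.5027 = -0.2657; denominator = 1 − 0.5027 = 0.4973
φ_{22} = -0.2657 / 0.4973 = -0.534

-0.534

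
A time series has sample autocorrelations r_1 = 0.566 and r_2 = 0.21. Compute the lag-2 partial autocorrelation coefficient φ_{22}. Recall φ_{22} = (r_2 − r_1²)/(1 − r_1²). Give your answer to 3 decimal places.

φ_{22} = (r_2 − r_1²) / (1 − r_1²)
r_1² = (0.566)² = 0.320356
Numerator = 0.21 − 0.3204 = -0.1104; denominator = 1 − 0.3204 = 0.6796
φ_{22} = -0.1104 / 0.6796 = -0.162

-0.162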